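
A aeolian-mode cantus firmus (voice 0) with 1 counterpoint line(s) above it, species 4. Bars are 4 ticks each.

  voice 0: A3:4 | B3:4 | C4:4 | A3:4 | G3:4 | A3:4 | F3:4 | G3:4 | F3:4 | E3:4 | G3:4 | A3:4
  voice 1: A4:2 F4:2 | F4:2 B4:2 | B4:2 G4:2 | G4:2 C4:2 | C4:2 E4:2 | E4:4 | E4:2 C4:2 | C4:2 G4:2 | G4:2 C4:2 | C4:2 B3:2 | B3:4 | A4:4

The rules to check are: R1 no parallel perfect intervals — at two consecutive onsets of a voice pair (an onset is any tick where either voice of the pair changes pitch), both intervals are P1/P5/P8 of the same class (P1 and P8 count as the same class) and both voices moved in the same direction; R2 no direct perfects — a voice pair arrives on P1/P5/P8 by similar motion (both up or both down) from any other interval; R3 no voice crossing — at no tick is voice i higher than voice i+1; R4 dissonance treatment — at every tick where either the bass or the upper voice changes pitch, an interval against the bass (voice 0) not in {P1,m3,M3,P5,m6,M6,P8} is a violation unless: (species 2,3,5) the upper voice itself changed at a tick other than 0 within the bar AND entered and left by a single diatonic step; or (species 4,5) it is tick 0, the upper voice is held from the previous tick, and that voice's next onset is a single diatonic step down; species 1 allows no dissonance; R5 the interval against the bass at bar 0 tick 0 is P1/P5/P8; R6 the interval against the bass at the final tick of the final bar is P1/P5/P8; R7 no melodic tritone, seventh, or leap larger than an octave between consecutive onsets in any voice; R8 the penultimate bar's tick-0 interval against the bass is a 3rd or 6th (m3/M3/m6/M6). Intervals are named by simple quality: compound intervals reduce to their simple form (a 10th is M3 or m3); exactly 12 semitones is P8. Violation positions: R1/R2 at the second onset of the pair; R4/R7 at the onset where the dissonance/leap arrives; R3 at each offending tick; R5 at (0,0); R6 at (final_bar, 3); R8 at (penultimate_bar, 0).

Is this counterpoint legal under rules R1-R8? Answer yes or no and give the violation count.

No (10 violations)

bar 0: v0=A3 v1=A4 (P8)
bar 1: v0=B3 v1=F4 (TT)
bar 2: v0=C4 v1=B4 (M7)
bar 3: v0=A3 v1=G4 (m7)
bar 4: v0=G3 v1=C4 (P4)
bar 5: v0=A3 v1=E4 (P5)
bar 6: v0=F3 v1=E4 (M7)
bar 7: v0=G3 v1=C4 (P4)
bar 8: v0=F3 v1=G4 (M2)
bar 9: v0=E3 v1=C4 (m6)
bar 10: v0=G3 v1=B3 (M3)
bar 11: v0=A3 v1=A4 (P8)
  R4 @ bar1.0: B3/F4 TT untreated
  R7 @ bar1.2: F4->B4 leap 6st
  R4 @ bar2.0: C4/B4 M7 untreated
  R4 @ bar3.0: A3/G4 m7 untreated
  R4 @ bar4.0: G3/C4 P4 untreated
  R4 @ bar6.0: F3/E4 M7 untreated
  R4 @ bar7.0: G3/C4 P4 untreated
  R4 @ bar8.0: F3/G4 M2 untreated
  R2 @ bar11.0: G3/B3 M3 -> A3/A4 P8 similar
  R7 @ bar11.0: B3->A4 leap 10st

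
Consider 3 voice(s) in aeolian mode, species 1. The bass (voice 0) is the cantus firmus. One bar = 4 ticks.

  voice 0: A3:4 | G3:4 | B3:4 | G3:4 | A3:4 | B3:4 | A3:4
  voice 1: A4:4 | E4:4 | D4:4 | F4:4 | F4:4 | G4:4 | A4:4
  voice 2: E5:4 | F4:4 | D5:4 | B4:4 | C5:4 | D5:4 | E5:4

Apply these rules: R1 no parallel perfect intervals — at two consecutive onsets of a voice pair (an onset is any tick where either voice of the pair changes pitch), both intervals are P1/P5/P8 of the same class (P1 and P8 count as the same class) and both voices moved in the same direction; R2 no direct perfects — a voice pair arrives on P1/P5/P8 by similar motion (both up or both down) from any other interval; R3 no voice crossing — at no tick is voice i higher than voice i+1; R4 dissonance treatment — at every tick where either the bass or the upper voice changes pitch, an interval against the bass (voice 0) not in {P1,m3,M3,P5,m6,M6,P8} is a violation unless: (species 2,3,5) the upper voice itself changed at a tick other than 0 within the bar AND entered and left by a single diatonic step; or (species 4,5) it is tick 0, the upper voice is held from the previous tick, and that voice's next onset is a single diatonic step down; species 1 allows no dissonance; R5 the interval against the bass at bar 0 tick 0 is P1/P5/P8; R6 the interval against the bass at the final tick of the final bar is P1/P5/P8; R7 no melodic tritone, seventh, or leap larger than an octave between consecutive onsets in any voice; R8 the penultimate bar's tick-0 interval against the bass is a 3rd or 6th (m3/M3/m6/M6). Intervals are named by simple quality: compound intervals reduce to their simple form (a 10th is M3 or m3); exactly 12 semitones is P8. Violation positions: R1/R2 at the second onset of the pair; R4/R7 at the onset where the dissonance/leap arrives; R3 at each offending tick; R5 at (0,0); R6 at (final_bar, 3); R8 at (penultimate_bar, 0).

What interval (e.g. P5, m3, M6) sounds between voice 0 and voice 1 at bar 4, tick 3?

m6

voice 0=A3 voice 1=F4 -> m6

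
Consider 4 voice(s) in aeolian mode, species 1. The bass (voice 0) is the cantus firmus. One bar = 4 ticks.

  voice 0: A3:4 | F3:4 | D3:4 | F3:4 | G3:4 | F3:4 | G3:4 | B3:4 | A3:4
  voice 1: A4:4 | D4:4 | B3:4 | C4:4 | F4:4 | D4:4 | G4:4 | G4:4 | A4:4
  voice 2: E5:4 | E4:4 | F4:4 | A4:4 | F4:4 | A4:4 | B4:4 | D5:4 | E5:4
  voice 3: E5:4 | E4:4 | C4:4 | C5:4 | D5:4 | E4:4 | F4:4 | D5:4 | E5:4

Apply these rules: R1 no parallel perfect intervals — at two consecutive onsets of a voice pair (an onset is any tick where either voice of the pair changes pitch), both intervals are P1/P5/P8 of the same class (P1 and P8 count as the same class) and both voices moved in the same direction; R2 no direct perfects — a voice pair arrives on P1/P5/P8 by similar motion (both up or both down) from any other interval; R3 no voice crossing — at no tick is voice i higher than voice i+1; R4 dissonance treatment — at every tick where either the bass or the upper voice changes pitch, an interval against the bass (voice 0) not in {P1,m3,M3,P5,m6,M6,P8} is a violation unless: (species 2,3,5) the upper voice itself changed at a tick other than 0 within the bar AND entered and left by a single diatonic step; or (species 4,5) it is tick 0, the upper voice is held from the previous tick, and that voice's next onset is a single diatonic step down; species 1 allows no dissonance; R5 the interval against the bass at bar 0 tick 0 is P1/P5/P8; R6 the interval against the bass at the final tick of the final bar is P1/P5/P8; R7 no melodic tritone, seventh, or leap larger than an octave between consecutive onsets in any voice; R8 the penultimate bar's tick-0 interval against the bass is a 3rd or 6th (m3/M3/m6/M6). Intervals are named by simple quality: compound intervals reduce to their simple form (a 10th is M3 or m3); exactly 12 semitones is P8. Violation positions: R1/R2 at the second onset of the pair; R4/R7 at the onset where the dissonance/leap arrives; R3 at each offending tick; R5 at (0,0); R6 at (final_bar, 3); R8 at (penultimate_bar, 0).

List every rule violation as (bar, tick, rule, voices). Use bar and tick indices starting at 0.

(1, 0, R1, (2, 3))
(1, 0, R4, (0, 2))
(1, 0, R4, (0, 3))
(2, 0, R3, (2, 3))
(2, 0, R4, (0, 3))
(2, 1, R3, (2, 3))
(2, 2, R3, (2, 3))
(2, 3, R3, (2, 3))
(3, 0, R2, (0, 1))
(3, 0, R2, (0, 3))
(3, 0, R2, (1, 3))
(4, 0, R1, (0, 3))
(4, 0, R4, (0, 1))
(4, 0, R4, (0, 2))
(5, 0, R3, (2, 3))
(5, 0, R4, (0, 3))
(5, 0, R7, (3,))
(5, 1, R3, (2, 3))
(5, 2, R3, (2, 3))
(5, 3, R3, (2, 3))
(6, 0, R2, (0, 1))
(6, 0, R3, (2, 3))
(6, 0, R4, (0, 3))
(6, 1, R3, (2, 3))
(6, 2, R3, (2, 3))
(6, 3, R3, (2, 3))
(7, 0, R2, (2, 3))
(8, 0, R1, (1, 2))
(8, 0, R1, (1, 3))
(8, 0, R1, (2, 3))

bar 0: v0=A3 v1=A4 v2=E5 v3=E5 downbeat P5
bar 1: v0=F3 v1=D4 v2=E4 v3=E4 downbeat M7
bar 2: v0=D3 v1=B3 v2=F4 v3=C4 downbeat m7
bar 3: v0=F3 v1=C4 v2=A4 v3=C5 downbeat P5
bar 4: v0=G3 v1=F4 v2=F4 v3=D5 downbeat P5
bar 5: v0=F3 v1=D4 v2=A4 v3=E4 downbeat M7
bar 6: v0=G3 v1=G4 v2=B4 v3=F4 downbeat m7
bar 7: v0=B3 v1=G4 v2=D5 v3=D5 downbeat m3
bar 8: v0=A3 v1=A4 v2=E5 v3=E5 downbeat P5
  -> R1 @ bar 1 tick 0 v(2, 3): E5/E5 P1 -> E4/E4 P1 similar
  -> R4 @ bar 1 tick 0 v(0, 2): F3/E4 M7 untreated
  -> R4 @ bar 1 tick 0 v(0, 3): F3/E4 M7 untreated
  -> R3 @ bar 2 tick 0 v(2, 3): F4 above C4
  -> R4 @ bar 2 tick 0 v(0, 3): D3/C4 m7 untreated
  -> R3 @ bar 2 tick 1 v(2, 3): F4 above C4
  -> R3 @ bar 2 tick 2 v(2, 3): F4 above C4
  -> R3 @ bar 2 tick 3 v(2, 3): F4 above C4
  -> R2 @ bar 3 tick 0 v(0, 1): D3/B3 M6 -> F3/C4 P5 similar
  -> R2 @ bar 3 tick 0 v(0, 3): D3/C4 m7 -> F3/C5 P5 similar
  -> R2 @ bar 3 tick 0 v(1, 3): B3/C4 m2 -> C4/C5 P8 similar
  -> R1 @ bar 4 tick 0 v(0, 3): F3/C5 P5 -> G3/D5 P5 similar
  -> R4 @ bar 4 tick 0 v(0, 1): G3/F4 m7 untreated
  -> R4 @ bar 4 tick 0 v(0, 2): G3/F4 m7 untreated
  -> R3 @ bar 5 tick 0 v(2, 3): A4 above E4
  -> R4 @ bar 5 tick 0 v(0, 3): F3/E4 M7 untreated
  -> R7 @ bar 5 tick 0 v(3,): D5->E4 leap 10st
  -> R3 @ bar 5 tick 1 v(2, 3): A4 above E4
  -> R3 @ bar 5 tick 2 v(2, 3): A4 above E4
  -> R3 @ bar 5 tick 3 v(2, 3): A4 above E4
  -> R2 @ bar 6 tick 0 v(0, 1): F3/D4 M6 -> G3/G4 P8 similar
  -> R3 @ bar 6 tick 0 v(2, 3): B4 above F4
  -> R4 @ bar 6 tick 0 v(0, 3): G3/F4 m7 untreated
  -> R3 @ bar 6 tick 1 v(2, 3): B4 above F4
  -> R3 @ bar 6 tick 2 v(2, 3): B4 above F4
  -> R3 @ bar 6 tick 3 v(2, 3): B4 above F4
  -> R2 @ bar 7 tick 0 v(2, 3): B4/F4 TT -> D5/D5 P1 similar
  -> R1 @ bar 8 tick 0 v(1, 2): G4/D5 P5 -> A4/E5 P5 similar
  -> R1 @ bar 8 tick 0 v(1, 3): G4/D5 P5 -> A4/E5 P5 similar
  -> R1 @ bar 8 tick 0 v(2, 3): D5/D5 P1 -> E5/E5 P1 similar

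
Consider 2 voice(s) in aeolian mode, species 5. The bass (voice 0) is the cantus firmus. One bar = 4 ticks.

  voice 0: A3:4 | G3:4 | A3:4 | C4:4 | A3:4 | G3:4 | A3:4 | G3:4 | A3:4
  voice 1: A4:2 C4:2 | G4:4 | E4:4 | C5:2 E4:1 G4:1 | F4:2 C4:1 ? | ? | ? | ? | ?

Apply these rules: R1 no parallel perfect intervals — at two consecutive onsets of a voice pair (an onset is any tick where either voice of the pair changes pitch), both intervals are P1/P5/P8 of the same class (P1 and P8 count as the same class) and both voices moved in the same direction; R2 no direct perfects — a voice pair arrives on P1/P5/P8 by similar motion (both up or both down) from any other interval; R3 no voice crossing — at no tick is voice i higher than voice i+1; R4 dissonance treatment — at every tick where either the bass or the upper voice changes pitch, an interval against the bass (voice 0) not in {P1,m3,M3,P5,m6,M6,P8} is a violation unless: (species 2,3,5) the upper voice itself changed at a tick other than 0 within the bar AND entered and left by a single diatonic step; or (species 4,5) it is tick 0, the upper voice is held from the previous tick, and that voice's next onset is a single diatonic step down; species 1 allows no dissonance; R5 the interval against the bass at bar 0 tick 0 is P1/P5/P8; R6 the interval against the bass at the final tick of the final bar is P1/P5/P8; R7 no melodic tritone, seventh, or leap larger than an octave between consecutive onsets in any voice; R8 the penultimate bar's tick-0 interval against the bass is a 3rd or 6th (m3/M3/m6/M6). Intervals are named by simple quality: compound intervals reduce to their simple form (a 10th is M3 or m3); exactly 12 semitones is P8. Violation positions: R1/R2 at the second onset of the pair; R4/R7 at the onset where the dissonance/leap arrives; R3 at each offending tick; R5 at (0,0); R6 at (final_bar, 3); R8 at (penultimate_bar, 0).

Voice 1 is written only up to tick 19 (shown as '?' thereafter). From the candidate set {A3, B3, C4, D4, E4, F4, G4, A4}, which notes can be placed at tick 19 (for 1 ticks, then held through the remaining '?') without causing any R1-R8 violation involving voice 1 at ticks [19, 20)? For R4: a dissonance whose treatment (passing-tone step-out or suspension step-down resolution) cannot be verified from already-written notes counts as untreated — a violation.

A3: legal
B3: violates R4
C4: legal
D4: violates R4
E4: legal
F4: legal
G4: violates R4
A4: legal

{A3, A4, C4, E4, F4}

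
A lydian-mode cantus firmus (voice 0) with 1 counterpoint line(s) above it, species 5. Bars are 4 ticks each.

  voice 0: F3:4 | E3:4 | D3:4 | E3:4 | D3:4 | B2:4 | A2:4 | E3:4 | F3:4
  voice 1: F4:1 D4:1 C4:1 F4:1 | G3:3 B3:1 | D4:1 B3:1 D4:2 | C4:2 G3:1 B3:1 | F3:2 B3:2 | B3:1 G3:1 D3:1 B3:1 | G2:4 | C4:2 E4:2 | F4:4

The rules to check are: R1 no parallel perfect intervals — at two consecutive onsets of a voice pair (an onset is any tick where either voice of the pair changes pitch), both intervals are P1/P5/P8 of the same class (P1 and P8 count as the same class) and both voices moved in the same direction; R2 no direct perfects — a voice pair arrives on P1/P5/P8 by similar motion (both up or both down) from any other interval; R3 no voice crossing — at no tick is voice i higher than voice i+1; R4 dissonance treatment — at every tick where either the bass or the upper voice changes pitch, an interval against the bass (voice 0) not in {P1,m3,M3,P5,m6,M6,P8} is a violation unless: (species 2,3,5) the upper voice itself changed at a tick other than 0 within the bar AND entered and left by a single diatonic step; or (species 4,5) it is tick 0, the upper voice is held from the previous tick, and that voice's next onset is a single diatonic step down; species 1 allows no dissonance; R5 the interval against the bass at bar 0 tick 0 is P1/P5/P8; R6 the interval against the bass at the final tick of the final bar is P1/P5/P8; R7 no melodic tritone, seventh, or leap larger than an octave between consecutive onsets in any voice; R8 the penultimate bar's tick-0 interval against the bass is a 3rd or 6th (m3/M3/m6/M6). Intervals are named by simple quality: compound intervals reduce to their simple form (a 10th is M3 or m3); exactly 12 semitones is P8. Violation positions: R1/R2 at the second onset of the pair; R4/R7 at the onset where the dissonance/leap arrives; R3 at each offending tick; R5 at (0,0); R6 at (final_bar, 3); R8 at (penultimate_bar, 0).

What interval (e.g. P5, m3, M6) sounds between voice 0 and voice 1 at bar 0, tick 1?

M6

voice 0=F3 voice 1=D4 -> M6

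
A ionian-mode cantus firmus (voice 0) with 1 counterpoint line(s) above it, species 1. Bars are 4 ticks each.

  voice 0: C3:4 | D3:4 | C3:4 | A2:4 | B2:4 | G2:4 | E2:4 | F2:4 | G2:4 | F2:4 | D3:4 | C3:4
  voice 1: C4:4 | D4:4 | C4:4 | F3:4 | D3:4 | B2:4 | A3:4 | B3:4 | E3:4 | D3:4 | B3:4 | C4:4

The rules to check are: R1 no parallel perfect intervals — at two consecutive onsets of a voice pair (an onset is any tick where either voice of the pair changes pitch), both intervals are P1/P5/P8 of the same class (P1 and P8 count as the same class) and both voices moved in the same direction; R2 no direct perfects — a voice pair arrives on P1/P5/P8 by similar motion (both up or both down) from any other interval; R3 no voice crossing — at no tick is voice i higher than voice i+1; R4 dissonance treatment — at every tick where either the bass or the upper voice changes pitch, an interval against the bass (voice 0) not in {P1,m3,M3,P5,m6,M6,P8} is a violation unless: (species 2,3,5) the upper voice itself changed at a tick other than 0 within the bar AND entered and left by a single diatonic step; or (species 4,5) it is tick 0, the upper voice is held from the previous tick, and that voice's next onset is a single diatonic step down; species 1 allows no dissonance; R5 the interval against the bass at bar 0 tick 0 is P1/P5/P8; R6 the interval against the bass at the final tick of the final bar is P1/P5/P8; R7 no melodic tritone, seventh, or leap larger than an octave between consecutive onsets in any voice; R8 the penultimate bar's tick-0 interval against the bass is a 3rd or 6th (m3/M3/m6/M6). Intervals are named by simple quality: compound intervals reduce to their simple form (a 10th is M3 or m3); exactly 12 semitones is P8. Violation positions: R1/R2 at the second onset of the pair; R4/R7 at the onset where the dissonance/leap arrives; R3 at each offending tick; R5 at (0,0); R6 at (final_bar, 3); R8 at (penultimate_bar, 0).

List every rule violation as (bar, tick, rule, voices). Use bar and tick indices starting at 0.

bar 0: v0=C3 v1=C4 downbeat P8
bar 1: v0=D3 v1=D4 downbeat P8
bar 2: v0=C3 v1=C4 downbeat P8
bar 3: v0=A2 v1=F3 downbeat m6
bar 4: v0=B2 v1=D3 downbeat m3
bar 5: v0=G2 v1=B2 downbeat M3
bar 6: v0=E2 v1=A3 downbeat P4
bar 7: v0=F2 v1=B3 downbeat TT
bar 8: v0=G2 v1=E3 downbeat M6
bar 9: v0=F2 v1=D3 downbeat M6
bar 10: v0=D3 v1=B3 downbeat M6
bar 11: v0=C3 v1=C4 downbeat P8
  -> R1 @ bar 1 tick 0 v(0, 1): C3/C4 P8 -> D3/D4 P8 similar
  -> R1 @ bar 2 tick 0 v(0, 1): D3/D4 P8 -> C3/C4 P8 similar
  -> R4 @ bar 6 tick 0 v(0, 1): E2/A3 P4 untreated
  -> R7 @ bar 6 tick 0 v(1,): B2->A3 leap 10st
  -> R4 @ bar 7 tick 0 v(0, 1): F2/B3 TT untreated

(1, 0, R1, (0, 1))
(2, 0, R1, (0, 1))
(6, 0, R4, (0, 1))
(6, 0, R7, (1,))
(7, 0, R4, (0, 1))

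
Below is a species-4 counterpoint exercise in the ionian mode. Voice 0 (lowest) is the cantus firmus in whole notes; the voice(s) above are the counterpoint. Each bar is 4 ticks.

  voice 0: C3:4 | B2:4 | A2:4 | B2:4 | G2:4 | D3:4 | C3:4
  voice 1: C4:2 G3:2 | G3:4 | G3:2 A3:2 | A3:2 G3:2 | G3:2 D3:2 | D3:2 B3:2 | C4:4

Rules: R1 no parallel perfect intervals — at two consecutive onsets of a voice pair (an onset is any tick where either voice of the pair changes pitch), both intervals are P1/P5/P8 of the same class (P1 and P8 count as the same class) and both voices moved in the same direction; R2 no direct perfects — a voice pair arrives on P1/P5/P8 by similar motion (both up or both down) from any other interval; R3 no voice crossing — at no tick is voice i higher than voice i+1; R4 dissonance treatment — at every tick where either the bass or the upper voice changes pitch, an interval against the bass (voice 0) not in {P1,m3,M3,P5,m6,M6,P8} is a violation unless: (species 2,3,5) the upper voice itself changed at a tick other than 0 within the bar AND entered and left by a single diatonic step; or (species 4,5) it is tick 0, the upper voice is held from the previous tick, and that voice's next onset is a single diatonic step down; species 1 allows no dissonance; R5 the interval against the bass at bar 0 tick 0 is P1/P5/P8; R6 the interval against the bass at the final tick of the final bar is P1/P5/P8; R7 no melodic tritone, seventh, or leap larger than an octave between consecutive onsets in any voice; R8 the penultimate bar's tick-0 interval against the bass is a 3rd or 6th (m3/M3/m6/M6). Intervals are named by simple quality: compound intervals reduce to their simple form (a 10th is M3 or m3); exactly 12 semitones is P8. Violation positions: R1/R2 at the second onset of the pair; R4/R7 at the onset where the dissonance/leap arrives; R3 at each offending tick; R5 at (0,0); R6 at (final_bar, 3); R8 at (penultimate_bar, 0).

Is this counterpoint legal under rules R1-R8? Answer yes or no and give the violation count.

bar 0: v0=C3 v1=C4 (P8)
bar 1: v0=B2 v1=G3 (m6)
bar 2: v0=A2 v1=G3 (m7)
bar 3: v0=B2 v1=A3 (m7)
bar 4: v0=G2 v1=G3 (P8)
bar 5: v0=D3 v1=D3 (P1)
bar 6: v0=C3 v1=C4 (P8)
  R4 @ bar2.0: A2/G3 m7 untreated
  R8 @ bar5.0: penult P1 not 3rd/6th

No (2 violations)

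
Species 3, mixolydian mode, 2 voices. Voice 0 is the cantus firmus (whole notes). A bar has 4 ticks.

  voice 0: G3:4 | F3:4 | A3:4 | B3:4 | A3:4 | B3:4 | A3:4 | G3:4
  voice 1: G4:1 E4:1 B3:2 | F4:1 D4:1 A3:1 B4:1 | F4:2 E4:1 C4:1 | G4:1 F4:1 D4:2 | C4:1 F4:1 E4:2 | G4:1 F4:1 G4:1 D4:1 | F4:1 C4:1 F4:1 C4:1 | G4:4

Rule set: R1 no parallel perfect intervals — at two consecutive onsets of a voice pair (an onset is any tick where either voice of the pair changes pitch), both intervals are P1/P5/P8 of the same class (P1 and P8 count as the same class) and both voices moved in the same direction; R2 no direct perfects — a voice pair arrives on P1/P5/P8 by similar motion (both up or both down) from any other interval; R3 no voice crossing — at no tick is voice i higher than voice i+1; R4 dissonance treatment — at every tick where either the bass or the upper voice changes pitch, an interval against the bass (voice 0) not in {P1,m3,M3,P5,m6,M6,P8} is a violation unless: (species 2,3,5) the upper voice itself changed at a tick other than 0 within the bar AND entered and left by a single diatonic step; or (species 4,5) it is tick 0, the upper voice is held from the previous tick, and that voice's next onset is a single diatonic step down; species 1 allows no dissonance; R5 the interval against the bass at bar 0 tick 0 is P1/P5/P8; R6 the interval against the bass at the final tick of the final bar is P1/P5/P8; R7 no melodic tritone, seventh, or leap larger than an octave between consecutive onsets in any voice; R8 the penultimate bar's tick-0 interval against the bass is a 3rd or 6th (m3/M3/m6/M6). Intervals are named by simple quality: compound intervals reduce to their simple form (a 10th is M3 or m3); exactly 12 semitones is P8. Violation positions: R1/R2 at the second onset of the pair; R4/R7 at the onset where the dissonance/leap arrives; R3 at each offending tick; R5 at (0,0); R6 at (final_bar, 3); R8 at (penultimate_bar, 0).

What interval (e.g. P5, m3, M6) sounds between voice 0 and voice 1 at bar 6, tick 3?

m3

voice 0=A3 voice 1=C4 -> m3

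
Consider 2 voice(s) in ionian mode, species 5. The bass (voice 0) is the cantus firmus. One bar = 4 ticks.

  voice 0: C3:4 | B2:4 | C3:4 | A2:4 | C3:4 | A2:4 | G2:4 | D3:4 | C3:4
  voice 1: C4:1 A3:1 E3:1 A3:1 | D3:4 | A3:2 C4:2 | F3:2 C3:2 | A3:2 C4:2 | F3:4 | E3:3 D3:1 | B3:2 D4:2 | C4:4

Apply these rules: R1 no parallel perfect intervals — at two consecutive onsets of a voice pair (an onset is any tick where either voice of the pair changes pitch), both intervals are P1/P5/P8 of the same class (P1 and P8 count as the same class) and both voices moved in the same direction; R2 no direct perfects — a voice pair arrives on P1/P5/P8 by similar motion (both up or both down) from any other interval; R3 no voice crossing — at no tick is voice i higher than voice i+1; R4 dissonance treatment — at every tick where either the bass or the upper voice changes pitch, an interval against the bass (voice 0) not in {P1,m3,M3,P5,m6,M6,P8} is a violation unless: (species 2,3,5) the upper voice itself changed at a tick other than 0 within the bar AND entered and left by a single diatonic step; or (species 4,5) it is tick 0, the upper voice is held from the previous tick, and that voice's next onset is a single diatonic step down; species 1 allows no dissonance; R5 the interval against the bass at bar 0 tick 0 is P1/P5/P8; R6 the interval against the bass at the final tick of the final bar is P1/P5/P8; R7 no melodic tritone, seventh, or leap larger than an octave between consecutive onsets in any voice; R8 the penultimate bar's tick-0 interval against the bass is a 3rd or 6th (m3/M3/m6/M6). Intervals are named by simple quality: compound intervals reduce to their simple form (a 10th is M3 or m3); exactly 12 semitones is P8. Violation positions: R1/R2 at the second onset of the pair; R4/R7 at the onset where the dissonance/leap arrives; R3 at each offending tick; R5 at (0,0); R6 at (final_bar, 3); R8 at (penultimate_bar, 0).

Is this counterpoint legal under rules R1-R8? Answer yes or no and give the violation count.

bar 0: v0=C3 v1=C4 (P8)
bar 1: v0=B2 v1=D3 (m3)
bar 2: v0=C3 v1=A3 (M6)
bar 3: v0=A2 v1=F3 (m6)
bar 4: v0=C3 v1=A3 (M6)
bar 5: v0=A2 v1=F3 (m6)
bar 6: v0=G2 v1=E3 (M6)
bar 7: v0=D3 v1=B3 (M6)
bar 8: v0=C3 v1=C4 (P8)
  R1 @ bar8.0: D3/D4 P8 -> C3/C4 P8 similar

No (1 violations)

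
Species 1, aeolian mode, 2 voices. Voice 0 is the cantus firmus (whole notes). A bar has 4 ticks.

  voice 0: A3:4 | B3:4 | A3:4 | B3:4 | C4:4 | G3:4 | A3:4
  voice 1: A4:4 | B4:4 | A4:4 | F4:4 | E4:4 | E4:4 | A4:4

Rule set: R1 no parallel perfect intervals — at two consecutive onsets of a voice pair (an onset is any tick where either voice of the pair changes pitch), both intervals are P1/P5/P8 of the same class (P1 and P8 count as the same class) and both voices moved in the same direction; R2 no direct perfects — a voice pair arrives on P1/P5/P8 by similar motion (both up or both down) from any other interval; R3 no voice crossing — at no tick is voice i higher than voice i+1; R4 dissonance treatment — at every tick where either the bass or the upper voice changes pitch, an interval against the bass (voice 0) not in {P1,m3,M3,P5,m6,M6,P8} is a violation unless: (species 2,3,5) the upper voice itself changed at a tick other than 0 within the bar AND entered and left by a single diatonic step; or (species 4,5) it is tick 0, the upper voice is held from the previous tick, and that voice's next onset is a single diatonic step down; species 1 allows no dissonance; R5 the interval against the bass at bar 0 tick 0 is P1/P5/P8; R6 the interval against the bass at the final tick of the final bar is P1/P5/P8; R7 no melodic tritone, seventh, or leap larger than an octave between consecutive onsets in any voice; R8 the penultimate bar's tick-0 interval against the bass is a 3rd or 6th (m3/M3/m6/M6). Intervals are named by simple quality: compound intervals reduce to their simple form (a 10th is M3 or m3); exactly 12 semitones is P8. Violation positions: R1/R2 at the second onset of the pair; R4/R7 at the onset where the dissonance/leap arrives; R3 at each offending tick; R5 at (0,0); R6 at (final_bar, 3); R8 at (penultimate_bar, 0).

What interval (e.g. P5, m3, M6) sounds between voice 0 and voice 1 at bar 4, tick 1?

voice 0=C4 voice 1=E4 -> M3

M3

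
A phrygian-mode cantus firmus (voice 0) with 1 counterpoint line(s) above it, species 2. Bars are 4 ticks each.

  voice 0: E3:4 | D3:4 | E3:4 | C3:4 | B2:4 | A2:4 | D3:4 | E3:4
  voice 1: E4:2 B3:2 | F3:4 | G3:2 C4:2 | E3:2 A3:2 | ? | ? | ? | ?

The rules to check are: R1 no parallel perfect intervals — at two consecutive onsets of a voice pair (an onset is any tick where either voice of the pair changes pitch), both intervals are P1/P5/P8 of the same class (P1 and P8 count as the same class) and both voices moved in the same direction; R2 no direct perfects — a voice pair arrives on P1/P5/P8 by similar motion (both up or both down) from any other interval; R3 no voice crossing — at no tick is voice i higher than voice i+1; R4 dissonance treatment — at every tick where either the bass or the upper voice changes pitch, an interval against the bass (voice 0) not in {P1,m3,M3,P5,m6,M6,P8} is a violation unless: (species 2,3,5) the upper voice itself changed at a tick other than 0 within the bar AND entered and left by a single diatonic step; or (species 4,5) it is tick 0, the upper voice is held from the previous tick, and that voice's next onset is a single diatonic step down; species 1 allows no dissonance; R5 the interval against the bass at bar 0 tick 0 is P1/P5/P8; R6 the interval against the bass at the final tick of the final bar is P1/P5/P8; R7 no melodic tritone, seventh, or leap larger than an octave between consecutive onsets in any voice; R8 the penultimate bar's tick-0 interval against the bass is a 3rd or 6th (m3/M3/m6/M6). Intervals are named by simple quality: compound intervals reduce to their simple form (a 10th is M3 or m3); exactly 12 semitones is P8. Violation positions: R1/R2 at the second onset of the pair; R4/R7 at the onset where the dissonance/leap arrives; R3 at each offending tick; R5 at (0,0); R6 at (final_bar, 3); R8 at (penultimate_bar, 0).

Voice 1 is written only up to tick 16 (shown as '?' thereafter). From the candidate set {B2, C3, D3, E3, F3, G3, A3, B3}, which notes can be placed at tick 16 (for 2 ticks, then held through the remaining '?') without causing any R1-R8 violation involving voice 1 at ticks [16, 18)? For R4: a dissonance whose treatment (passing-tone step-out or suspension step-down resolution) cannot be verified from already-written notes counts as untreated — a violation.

B2: violates R2,R7
C3: violates R4
D3: legal
E3: violates R4
F3: violates R4
G3: legal
A3: violates R4
B3: legal

{B3, D3, G3}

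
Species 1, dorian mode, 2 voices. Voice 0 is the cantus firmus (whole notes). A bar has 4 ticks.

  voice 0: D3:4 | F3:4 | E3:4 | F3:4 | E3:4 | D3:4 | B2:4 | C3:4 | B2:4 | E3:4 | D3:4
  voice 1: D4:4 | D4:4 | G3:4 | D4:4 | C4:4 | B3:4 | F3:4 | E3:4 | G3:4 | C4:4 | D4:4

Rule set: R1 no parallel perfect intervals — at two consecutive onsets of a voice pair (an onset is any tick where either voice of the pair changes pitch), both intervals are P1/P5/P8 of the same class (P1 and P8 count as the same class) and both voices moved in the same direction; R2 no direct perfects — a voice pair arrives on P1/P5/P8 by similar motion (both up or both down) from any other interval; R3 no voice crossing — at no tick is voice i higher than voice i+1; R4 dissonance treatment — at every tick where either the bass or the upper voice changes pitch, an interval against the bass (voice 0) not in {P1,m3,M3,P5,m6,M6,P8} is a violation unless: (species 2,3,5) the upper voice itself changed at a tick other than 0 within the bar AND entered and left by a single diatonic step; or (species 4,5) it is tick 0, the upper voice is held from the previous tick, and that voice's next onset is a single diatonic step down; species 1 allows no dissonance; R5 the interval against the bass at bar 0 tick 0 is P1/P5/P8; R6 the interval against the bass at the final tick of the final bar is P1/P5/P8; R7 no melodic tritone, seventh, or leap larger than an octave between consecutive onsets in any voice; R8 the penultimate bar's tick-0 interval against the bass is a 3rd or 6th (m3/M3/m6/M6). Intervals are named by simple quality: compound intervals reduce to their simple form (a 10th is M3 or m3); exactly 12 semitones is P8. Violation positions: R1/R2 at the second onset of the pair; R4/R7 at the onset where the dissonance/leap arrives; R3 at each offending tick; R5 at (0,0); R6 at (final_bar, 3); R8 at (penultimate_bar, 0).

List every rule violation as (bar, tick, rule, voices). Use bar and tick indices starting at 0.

bar 0: v0=D3 v1=D4 downbeat P8
bar 1: v0=F3 v1=D4 downbeat M6
bar 2: v0=E3 v1=G3 downbeat m3
bar 3: v0=F3 v1=D4 downbeat M6
bar 4: v0=E3 v1=C4 downbeat m6
bar 5: v0=D3 v1=B3 downbeat M6
bar 6: v0=B2 v1=F3 downbeat TT
bar 7: v0=C3 v1=E3 downbeat M3
bar 8: v0=B2 v1=G3 downbeat m6
bar 9: v0=E3 v1=C4 downbeat m6
bar 10: v0=D3 v1=D4 downbeat P8
  -> R4 @ bar 6 tick 0 v(0, 1): B2/F3 TT untreated
  -> R7 @ bar 6 tick 0 v(1,): B3->F3 leap 6st

(6, 0, R4, (0, 1))
(6, 0, R7, (1,))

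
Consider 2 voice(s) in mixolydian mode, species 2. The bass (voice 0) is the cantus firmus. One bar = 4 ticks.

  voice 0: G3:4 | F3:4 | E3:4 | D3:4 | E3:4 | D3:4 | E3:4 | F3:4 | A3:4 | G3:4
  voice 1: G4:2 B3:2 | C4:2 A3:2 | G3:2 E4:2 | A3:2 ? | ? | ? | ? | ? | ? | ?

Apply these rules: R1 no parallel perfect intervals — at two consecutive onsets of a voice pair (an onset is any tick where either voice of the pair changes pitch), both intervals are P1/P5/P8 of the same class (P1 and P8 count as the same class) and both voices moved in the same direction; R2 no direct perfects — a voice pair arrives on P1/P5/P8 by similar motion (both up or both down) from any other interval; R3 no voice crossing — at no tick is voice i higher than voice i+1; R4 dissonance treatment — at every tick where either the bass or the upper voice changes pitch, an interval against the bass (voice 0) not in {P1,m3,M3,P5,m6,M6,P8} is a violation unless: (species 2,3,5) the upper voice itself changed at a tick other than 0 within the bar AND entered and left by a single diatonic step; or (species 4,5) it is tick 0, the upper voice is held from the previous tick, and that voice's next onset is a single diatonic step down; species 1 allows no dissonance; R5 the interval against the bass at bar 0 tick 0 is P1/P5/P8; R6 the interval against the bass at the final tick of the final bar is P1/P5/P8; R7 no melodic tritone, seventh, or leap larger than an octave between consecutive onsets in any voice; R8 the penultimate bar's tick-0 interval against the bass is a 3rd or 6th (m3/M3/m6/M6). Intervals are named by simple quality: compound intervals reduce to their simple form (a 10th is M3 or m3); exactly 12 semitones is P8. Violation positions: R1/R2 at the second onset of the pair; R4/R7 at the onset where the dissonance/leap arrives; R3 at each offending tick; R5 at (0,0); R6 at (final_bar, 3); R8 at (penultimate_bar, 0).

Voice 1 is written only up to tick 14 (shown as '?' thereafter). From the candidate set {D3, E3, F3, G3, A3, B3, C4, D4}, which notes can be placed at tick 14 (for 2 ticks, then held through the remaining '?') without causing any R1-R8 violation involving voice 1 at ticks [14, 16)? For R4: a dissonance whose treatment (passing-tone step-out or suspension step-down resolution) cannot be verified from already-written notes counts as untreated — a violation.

D3: legal
E3: violates R4
F3: legal
G3: violates R4
A3: legal
B3: legal
C4: violates R4
D4: legal

{A3, B3, D3, D4, F3}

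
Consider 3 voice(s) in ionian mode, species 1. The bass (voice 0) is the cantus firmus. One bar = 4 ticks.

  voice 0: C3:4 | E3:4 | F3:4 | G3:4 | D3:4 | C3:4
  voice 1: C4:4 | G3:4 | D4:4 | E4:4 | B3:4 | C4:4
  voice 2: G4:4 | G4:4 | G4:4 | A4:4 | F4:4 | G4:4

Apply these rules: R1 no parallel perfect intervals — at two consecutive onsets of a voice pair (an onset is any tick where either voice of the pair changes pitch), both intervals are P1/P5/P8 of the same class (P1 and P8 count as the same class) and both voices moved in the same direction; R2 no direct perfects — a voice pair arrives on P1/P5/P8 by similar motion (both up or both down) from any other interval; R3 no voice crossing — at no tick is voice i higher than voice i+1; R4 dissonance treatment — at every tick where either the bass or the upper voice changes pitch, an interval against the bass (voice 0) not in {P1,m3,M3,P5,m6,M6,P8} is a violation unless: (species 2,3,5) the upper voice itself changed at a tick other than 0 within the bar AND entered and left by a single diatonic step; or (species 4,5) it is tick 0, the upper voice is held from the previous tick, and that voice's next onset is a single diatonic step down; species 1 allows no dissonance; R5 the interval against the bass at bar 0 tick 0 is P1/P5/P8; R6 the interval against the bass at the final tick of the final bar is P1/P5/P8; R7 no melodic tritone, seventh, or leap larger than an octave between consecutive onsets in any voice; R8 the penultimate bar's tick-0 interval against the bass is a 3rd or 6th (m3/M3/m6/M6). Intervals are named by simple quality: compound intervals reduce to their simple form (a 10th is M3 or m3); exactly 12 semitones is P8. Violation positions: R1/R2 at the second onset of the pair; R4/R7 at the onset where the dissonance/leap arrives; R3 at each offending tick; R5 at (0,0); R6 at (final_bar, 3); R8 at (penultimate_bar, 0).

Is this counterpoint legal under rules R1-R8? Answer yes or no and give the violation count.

bar 0: v0=C3 v1=C4 v2=G4 (P5)
bar 1: v0=E3 v1=G3 v2=G4 (m3)
bar 2: v0=F3 v1=D4 v2=G4 (M2)
bar 3: v0=G3 v1=E4 v2=A4 (M2)
bar 4: v0=D3 v1=B3 v2=F4 (m3)
bar 5: v0=C3 v1=C4 v2=G4 (P5)
  R4 @ bar2.0: F3/G4 M2 untreated
  R4 @ bar3.0: G3/A4 M2 untreated
  R2 @ bar5.0: B3/F4 TT -> C4/G4 P5 similar

No (3 violations)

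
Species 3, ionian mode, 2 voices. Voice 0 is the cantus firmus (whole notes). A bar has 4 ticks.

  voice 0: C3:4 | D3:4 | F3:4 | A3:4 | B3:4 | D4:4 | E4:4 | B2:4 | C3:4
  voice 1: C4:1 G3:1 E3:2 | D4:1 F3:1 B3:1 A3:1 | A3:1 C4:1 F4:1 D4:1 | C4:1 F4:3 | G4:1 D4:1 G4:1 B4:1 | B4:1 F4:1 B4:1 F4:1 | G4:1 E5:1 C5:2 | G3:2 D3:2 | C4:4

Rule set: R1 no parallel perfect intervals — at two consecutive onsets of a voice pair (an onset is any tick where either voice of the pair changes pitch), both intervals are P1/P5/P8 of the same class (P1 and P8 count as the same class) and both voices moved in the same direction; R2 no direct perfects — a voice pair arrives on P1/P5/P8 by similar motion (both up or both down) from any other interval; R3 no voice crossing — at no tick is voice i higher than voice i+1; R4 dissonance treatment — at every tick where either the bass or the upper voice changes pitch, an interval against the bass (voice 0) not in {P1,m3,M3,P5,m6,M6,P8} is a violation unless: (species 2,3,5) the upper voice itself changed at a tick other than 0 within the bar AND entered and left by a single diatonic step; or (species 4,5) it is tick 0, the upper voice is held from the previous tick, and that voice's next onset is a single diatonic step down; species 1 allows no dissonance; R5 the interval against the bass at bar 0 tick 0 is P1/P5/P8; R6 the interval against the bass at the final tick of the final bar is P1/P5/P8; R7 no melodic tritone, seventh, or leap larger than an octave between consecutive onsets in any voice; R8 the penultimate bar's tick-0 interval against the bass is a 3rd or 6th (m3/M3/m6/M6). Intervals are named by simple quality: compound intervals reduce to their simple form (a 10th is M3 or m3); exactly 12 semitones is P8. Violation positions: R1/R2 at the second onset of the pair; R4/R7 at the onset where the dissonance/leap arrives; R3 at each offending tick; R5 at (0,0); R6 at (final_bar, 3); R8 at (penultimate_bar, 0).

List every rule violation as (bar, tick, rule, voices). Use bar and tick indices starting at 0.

(1, 0, R2, (0, 1))
(1, 0, R7, (1,))
(1, 2, R7, (1,))
(5, 1, R7, (1,))
(5, 2, R7, (1,))
(5, 3, R7, (1,))
(7, 0, R7, (0,))
(7, 0, R7, (1,))
(8, 0, R2, (0, 1))
(8, 0, R7, (1,))

bar 0: v0=C3 v1=C4 downbeat P8
bar 1: v0=D3 v1=D4 downbeat P8
bar 2: v0=F3 v1=A3 downbeat M3
bar 3: v0=A3 v1=C4 downbeat m3
bar 4: v0=B3 v1=G4 downbeat m6
bar 5: v0=D4 v1=B4 downbeat M6
bar 6: v0=E4 v1=G4 downbeat m3
bar 7: v0=B2 v1=G3 downbeat m6
bar 8: v0=C3 v1=C4 downbeat P8
  -> R2 @ bar 1 tick 0 v(0, 1): C3/E3 M3 -> D3/D4 P8 similar
  -> R7 @ bar 1 tick 0 v(1,): E3->D4 leap 10st
  -> R7 @ bar 1 tick 2 v(1,): F3->B3 leap 6st
  -> R7 @ bar 5 tick 1 v(1,): B4->F4 leap 6st
  -> R7 @ bar 5 tick 2 v(1,): F4->B4 leap 6st
  -> R7 @ bar 5 tick 3 v(1,): B4->F4 leap 6st
  -> R7 @ bar 7 tick 0 v(0,): E4->B2 leap 17st
  -> R7 @ bar 7 tick 0 v(1,): C5->G3 leap 17st
  -> R2 @ bar 8 tick 0 v(0, 1): B2/D3 m3 -> C3/C4 P8 similar
  -> R7 @ bar 8 tick 0 v(1,): D3->C4 leap 10st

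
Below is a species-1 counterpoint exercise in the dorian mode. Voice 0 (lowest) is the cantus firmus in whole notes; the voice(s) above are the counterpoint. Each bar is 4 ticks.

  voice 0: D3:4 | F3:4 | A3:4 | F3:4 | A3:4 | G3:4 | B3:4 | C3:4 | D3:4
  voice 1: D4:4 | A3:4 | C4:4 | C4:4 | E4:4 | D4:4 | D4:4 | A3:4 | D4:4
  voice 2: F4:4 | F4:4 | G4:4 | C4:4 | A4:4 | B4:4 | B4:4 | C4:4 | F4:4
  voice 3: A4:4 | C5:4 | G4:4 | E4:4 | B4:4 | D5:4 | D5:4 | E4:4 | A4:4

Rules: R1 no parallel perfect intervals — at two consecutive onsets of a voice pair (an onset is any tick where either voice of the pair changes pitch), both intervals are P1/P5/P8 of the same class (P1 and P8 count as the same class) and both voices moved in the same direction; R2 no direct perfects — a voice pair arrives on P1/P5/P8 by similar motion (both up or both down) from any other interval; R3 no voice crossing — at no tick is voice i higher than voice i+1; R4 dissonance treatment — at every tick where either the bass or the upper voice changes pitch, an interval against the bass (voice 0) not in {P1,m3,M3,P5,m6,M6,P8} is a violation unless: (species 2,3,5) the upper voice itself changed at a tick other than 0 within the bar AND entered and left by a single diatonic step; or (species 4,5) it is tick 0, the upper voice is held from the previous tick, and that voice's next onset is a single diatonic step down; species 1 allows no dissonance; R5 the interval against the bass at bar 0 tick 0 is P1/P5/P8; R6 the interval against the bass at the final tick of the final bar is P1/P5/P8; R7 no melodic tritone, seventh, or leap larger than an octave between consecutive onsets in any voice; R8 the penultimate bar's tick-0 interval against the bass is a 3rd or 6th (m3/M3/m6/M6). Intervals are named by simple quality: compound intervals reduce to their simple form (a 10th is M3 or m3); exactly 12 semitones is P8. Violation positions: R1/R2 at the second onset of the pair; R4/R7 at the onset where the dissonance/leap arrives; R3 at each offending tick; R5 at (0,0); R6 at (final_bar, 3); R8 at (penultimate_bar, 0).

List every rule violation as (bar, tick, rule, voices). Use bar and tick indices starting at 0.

bar 0: v0=D3 v1=D4 v2=F4 v3=A4 downbeat P5
bar 1: v0=F3 v1=A3 v2=F4 v3=C5 downbeat P5
bar 2: v0=A3 v1=C4 v2=G4 v3=G4 downbeat m7
bar 3: v0=F3 v1=C4 v2=C4 v3=E4 downbeat M7
bar 4: v0=A3 v1=E4 v2=A4 v3=B4 downbeat M2
bar 5: v0=G3 v1=D4 v2=B4 v3=D5 downbeat P5
bar 6: v0=B3 v1=D4 v2=B4 v3=D5 downbeat m3
bar 7: v0=C3 v1=A3 v2=C4 v3=E4 downbeat M3
bar 8: v0=D3 v1=D4 v2=F4 v3=A4 downbeat P5
  -> R5 @ bar 0 tick 0 v(0, 2): opens on m3
  -> R1 @ bar 1 tick 0 v(0, 3): D3/A4 P5 -> F3/C5 P5 similar
  -> R2 @ bar 2 tick 0 v(1, 2): A3/F4 m6 -> C4/G4 P5 similar
  -> R4 @ bar 2 tick 0 v(0, 2): A3/G4 m7 untreated
  -> R4 @ bar 2 tick 0 v(0, 3): A3/G4 m7 untreated
  -> R2 @ bar 3 tick 0 v(0, 2): A3/G4 m7 -> F3/C4 P5 similar
  -> R4 @ bar 3 tick 0 v(0, 3): F3/E4 M7 untreated
  -> R1 @ bar 4 tick 0 v(0, 1): F3/C4 P5 -> A3/E4 P5 similar
  -> R2 @ bar 4 tick 0 v(0, 2): F3/C4 P5 -> A3/A4 P8 similar
  -> R2 @ bar 4 tick 0 v(1, 3): C4/E4 M3 -> E4/B4 P5 similar
  -> R4 @ bar 4 tick 0 v(0, 3): A3/B4 M2 untreated
  -> R1 @ bar 5 tick 0 v(0, 1): A3/E4 P5 -> G3/D4 P5 similar
  -> R1 @ bar 7 tick 0 v(0, 2): B3/B4 P8 -> C3/C4 P8 similar
  -> R2 @ bar 7 tick 0 v(1, 3): D4/D5 P8 -> A3/E4 P5 similar
  -> R7 @ bar 7 tick 0 v(0,): B3->C3 leap 11st
  -> R7 @ bar 7 tick 0 v(2,): B4->C4 leap 11st
  -> R7 @ bar 7 tick 0 v(3,): D5->E4 leap 10st
  -> R8 @ bar 7 tick 0 v(0, 2): penult P8 not 3rd/6th
  -> R1 @ bar 8 tick 0 v(1, 3): A3/E4 P5 -> D4/A4 P5 similar
  -> R2 @ bar 8 tick 0 v(0, 1): C3/A3 M6 -> D3/D4 P8 similar
  -> R2 @ bar 8 tick 0 v(0, 3): C3/E4 M3 -> D3/A4 P5 similar
  -> R6 @ bar 8 tick 3 v(0, 2): closes on m3

(0, 0, R5, (0, 2))
(1, 0, R1, (0, 3))
(2, 0, R2, (1, 2))
(2, 0, R4, (0, 2))
(2, 0, R4, (0, 3))
(3, 0, R2, (0, 2))
(3, 0, R4, (0, 3))
(4, 0, R1, (0, 1))
(4, 0, R2, (0, 2))
(4, 0, R2, (1, 3))
(4, 0, R4, (0, 3))
(5, 0, R1, (0, 1))
(7, 0, R1, (0, 2))
(7, 0, R2, (1, 3))
(7, 0, R7, (0,))
(7, 0, R7, (2,))
(7, 0, R7, (3,))
(7, 0, R8, (0, 2))
(8, 0, R1, (1, 3))
(8, 0, R2, (0, 1))
(8, 0, R2, (0, 3))
(8, 3, R6, (0, 2))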